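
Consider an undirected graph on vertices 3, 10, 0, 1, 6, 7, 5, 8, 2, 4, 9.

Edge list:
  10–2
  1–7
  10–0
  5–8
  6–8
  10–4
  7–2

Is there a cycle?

No

DFS, tracking each vertex's parent; an edge to a visited non-parent vertex closes a cycle.
Start from 4:
visit 4 (parent –)
  visit 10 (parent 4)
    visit 0 (parent 10)
      0–10: parent, skip
    10–4: parent, skip
    visit 2 (parent 10)
      visit 7 (parent 2)
        7–2: parent, skip
        visit 1 (parent 7)
          1–7: parent, skip
      2–10: parent, skip
visit 3 (parent –)
visit 6 (parent –)
  visit 8 (parent 6)
    visit 5 (parent 8)
      5–8: parent, skip
    8–6: parent, skip
visit 9 (parent –)
No non-parent visited neighbor found — the graph is a forest.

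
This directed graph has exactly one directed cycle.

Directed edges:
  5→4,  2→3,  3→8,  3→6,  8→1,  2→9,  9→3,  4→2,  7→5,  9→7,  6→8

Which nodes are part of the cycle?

2, 4, 5, 7, 9

DFS with gray/black marking from 2:
2 gray
  3 gray
    6 gray
      8 gray
        1 gray
        1 black
      8 black
    6 black
    3→8: 8 black — skip
  3 black
  9 gray
    9→3: 3 black — skip
    7 gray
      5 gray
        4 gray
          4→2: 2 is gray → back edge
Back edge closes the cycle 2 → 9 → 7 → 5 → 4 → 2; its vertices are {2, 4, 5, 7, 9}.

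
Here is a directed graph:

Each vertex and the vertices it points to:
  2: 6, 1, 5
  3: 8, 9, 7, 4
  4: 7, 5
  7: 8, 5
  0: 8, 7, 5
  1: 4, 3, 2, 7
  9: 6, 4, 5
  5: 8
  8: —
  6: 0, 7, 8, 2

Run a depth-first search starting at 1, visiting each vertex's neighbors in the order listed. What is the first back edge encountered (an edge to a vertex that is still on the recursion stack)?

2->6

DFS from 1 (visiting each vertex's neighbors in the order listed); mark gray on enter, black on exit:
1 gray
  4 gray
    7 gray
      8 gray
      8 black
      5 gray
        5→8: 8 black — skip
      5 black
    7 black
    4→5: 5 black — skip
  4 black
  3 gray
    3→8: 8 black — skip
    9 gray
      6 gray
        0 gray
          0→8: 8 black — skip
          0→7: 7 black — skip
          0→5: 5 black — skip
        0 black
        6→7: 7 black — skip
        6→8: 8 black — skip
        2 gray
          2→6: 6 is gray → back edge
First back edge: 2 → 6.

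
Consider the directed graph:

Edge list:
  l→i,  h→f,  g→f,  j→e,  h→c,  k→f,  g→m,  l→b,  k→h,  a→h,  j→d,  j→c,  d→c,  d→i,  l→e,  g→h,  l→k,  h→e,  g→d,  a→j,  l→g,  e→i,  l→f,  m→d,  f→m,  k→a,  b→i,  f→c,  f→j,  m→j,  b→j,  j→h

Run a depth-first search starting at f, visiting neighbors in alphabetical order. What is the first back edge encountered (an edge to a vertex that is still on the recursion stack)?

DFS from f (visiting neighbors in alphabetical order); mark gray on enter, black on exit:
f gray
  c gray
  c black
  j gray
    j→c: c black — skip
    d gray
      d→c: c black — skip
      i gray
      i black
    d black
    e gray
      e→i: i black — skip
    e black
    h gray
      h→c: c black — skip
      h→e: e black — skip
      h→f: f is gray → back edge
First back edge: h → f.

h→f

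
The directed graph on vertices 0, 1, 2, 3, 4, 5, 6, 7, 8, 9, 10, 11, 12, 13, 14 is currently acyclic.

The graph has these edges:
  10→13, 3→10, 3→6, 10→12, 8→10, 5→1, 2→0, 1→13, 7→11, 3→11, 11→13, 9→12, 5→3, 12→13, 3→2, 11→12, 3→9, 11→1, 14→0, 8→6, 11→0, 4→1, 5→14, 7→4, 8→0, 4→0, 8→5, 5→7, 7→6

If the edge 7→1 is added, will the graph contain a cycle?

No

Adding 7→1 creates a cycle iff 1 can already reach 7.
Explore from 1: no path reaches 7. The graph stays acyclic.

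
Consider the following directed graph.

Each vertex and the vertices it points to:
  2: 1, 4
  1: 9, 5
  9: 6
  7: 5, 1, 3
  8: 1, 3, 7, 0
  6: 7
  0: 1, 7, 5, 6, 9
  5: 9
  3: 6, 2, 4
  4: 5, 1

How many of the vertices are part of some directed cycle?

A vertex is on a directed cycle iff it belongs to a strongly connected component of size ≥ 2 (or has a self-loop).
The vertices on cycles are {1, 2, 3, 4, 5, 6, 7, 9} — 8 in total.

8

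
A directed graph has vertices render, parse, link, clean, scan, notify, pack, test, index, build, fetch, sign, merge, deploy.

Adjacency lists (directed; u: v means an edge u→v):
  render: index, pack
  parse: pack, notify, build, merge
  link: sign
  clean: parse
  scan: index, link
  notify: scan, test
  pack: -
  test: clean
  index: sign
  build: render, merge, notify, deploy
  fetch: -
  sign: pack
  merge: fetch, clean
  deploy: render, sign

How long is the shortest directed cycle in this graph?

For each vertex v, BFS finds the shortest path from v back to v.
The shortest such closed walk is merge → clean → parse → merge, length 3.

3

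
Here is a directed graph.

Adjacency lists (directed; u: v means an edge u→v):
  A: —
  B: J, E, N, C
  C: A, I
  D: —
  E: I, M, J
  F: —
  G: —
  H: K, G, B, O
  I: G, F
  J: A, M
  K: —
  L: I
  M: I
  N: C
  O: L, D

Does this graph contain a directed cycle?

DFS with white/gray/black marking, starting from I:
I gray
  G gray
  G black
  F gray
  F black
I black
A gray
A black
B gray
  J gray
    J→A: A black — skip
    M gray
      M→I: I black — skip
    M black
  J black
  E gray
    E→I: I black — skip
    E→M: M black — skip
    E→J: J black — skip
  E black
  N gray
    C gray
      C→A: A black — skip
      C→I: I black — skip
    C black
  N black
  B→C: C black — skip
B black
D gray
D black
H gray
  K gray
  K black
  H→G: G black — skip
  H→B: B black — skip
  O gray
    L gray
      L→I: I black — skip
    L black
    O→D: D black — skip
  O black
H black
Every edge goes to a white or black vertex — no back edge, so the graph is acyclic.

No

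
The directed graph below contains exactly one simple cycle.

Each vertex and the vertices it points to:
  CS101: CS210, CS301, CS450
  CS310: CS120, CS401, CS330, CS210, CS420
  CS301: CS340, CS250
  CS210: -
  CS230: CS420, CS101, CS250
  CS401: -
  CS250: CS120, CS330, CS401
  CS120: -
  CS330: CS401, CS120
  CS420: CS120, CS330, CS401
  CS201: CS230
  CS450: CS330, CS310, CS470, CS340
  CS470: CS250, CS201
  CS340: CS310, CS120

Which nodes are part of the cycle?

CS101, CS201, CS230, CS450, CS470

DFS with gray/black marking from CS101:
CS101 gray
  CS210 gray
  CS210 black
  CS301 gray
    CS340 gray
      CS310 gray
        CS120 gray
        CS120 black
        CS401 gray
        CS401 black
        CS330 gray
          CS330→CS401: CS401 black — skip
          CS330→CS120: CS120 black — skip
        CS330 black
        CS310→CS210: CS210 black — skip
        CS420 gray
          CS420→CS120: CS120 black — skip
          CS420→CS330: CS330 black — skip
          CS420→CS401: CS401 black — skip
        CS420 black
      CS310 black
      CS340→CS120: CS120 black — skip
    CS340 black
    CS250 gray
      CS250→CS120: CS120 black — skip
      CS250→CS330: CS330 black — skip
      CS250→CS401: CS401 black — skip
    CS250 black
  CS301 black
  CS450 gray
    CS450→CS330: CS330 black — skip
    CS450→CS310: CS310 black — skip
    CS470 gray
      CS470→CS250: CS250 black — skip
      CS201 gray
        CS230 gray
          CS230→CS420: CS420 black — skip
          CS230→CS101: CS101 is gray → back edge
Back edge closes the cycle CS101 → CS450 → CS470 → CS201 → CS230 → CS101; its vertices are {CS101, CS201, CS230, CS450, CS470}.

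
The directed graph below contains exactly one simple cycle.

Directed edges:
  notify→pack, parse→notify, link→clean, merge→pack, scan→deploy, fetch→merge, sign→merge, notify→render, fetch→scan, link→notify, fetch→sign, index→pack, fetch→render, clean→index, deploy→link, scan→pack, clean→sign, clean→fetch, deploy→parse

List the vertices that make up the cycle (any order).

link, scan, clean, fetch, deploy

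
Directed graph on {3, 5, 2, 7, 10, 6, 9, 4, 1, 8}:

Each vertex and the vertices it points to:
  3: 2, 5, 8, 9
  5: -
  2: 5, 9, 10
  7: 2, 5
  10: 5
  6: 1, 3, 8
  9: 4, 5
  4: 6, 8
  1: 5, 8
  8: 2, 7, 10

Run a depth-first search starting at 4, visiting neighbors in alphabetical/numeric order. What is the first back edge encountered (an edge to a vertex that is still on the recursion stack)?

DFS from 4 (visiting neighbors in alphabetical/numeric order); mark gray on enter, black on exit:
4 gray
  6 gray
    1 gray
      5 gray
      5 black
      8 gray
        2 gray
          2→5: 5 black — skip
          9 gray
            9→4: 4 is gray → back edge
First back edge: 9 → 4.

9→4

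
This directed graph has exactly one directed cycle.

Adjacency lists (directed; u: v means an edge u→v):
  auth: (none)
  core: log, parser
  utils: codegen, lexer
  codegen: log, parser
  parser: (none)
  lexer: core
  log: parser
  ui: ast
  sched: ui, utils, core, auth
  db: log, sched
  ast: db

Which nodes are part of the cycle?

db, ui, ast, sched

DFS with gray/black marking from db:
db gray
  log gray
    parser gray
    parser black
  log black
  sched gray
    ui gray
      ast gray
        ast→db: db is gray → back edge
Back edge closes the cycle db → sched → ui → ast → db; its vertices are {db, ui, ast, sched}.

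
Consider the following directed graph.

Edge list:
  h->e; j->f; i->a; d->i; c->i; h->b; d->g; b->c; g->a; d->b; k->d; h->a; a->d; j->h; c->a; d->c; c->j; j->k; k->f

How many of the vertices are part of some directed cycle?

A vertex is on a directed cycle iff it belongs to a strongly connected component of size ≥ 2 (or has a self-loop).
The vertices on cycles are {a, b, c, d, g, h, i, j, k} — 9 in total.

9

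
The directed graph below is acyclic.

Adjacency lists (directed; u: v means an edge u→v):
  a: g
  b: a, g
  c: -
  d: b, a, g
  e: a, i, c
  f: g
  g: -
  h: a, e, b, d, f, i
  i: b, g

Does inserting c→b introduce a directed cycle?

No

Adding c→b creates a cycle iff b can already reach c.
Explore from b: no path reaches c. The graph stays acyclic.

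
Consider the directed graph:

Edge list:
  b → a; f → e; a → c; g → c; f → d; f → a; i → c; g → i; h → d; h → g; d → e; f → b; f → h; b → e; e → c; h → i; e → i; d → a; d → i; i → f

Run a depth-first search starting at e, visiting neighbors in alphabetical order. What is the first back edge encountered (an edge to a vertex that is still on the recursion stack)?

b->e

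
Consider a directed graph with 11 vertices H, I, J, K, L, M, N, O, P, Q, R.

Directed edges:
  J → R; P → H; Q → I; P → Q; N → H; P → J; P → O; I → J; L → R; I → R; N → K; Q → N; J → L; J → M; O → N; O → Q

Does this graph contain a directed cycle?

No

DFS with white/gray/black marking, starting from K:
K gray
K black
H gray
H black
I gray
  R gray
  R black
  J gray
    M gray
    M black
    J→R: R black — skip
    L gray
      L→R: R black — skip
    L black
  J black
I black
N gray
  N→K: K black — skip
  N→H: H black — skip
N black
O gray
  Q gray
    Q→I: I black — skip
    Q→N: N black — skip
  Q black
  O→N: N black — skip
O black
P gray
  P→O: O black — skip
  P→Q: Q black — skip
  P→J: J black — skip
  P→H: H black — skip
P black
Every edge goes to a white or black vertex — no back edge, so the graph is acyclic.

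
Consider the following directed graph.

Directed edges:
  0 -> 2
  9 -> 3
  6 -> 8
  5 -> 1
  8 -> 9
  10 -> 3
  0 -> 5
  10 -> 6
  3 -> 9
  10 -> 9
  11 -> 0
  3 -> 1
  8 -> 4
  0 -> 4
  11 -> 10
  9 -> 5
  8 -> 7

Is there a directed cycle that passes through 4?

No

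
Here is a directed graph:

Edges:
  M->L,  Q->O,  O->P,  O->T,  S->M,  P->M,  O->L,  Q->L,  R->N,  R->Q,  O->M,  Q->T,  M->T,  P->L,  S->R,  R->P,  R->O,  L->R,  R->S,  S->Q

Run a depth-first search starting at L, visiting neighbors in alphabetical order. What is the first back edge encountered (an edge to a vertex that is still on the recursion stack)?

DFS from L (visiting neighbors in alphabetical order); mark gray on enter, black on exit:
L gray
  R gray
    N gray
    N black
    O gray
      O→L: L is gray → back edge
First back edge: O → L.

O→L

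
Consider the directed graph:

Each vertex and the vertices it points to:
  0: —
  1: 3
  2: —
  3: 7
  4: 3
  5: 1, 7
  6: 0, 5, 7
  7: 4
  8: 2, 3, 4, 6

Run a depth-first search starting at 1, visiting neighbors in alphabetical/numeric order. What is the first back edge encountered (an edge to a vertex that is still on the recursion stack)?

4→3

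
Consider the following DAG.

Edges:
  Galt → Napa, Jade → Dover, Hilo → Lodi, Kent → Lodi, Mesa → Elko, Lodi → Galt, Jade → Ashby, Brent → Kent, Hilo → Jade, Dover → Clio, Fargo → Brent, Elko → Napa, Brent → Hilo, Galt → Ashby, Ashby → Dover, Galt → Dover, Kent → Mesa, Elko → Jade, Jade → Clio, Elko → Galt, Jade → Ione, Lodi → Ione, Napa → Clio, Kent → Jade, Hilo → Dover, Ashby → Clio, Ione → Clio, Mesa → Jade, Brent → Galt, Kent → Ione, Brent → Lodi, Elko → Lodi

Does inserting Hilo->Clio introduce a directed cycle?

Adding Hilo→Clio creates a cycle iff Clio can already reach Hilo.
Explore from Clio: no path reaches Hilo. The graph stays acyclic.

No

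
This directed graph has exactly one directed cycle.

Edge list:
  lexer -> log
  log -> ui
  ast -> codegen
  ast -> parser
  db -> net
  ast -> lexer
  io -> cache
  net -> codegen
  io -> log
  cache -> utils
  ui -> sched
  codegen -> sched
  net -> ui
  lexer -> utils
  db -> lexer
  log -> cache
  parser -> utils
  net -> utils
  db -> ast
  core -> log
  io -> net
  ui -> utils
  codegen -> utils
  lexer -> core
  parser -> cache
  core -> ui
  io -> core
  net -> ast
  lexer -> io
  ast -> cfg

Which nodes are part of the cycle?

io, ast, net, lexer

DFS with gray/black marking from net:
net gray
  ast gray
    lexer gray
      core gray
        ui gray
          utils gray
          utils black
          sched gray
          sched black
        ui black
        log gray
          log→ui: ui black — skip
          cache gray
            cache→utils: utils black — skip
          cache black
        log black
      core black
      io gray
        io→core: core black — skip
        io→cache: cache black — skip
        io→log: log black — skip
        io→net: net is gray → back edge
Back edge closes the cycle net → ast → lexer → io → net; its vertices are {io, ast, net, lexer}.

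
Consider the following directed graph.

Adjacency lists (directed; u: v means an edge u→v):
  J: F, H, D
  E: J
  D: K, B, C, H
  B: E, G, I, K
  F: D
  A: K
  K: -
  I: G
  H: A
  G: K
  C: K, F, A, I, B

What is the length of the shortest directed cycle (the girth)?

3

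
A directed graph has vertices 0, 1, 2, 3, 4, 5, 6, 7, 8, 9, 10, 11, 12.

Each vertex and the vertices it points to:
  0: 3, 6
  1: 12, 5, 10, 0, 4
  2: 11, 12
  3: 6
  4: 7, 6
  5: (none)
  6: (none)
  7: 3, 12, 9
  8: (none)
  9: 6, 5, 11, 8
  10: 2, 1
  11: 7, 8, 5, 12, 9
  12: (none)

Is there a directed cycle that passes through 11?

11 is on a cycle iff 11 can reach itself via ≥1 edge.
11 → 9 → 11 — yes.

Yes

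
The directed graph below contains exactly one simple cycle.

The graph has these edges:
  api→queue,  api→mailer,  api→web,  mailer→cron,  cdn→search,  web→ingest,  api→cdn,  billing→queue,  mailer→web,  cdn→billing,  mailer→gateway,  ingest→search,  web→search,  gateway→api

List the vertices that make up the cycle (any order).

api, mailer, gateway

DFS with gray/black marking from mailer:
mailer gray
  cron gray
  cron black
  web gray
    ingest gray
      search gray
      search black
    ingest black
    web→search: search black — skip
  web black
  gateway gray
    api gray
      api→web: web black — skip
      queue gray
      queue black
      api→mailer: mailer is gray → back edge
Back edge closes the cycle mailer → gateway → api → mailer; its vertices are {api, mailer, gateway}.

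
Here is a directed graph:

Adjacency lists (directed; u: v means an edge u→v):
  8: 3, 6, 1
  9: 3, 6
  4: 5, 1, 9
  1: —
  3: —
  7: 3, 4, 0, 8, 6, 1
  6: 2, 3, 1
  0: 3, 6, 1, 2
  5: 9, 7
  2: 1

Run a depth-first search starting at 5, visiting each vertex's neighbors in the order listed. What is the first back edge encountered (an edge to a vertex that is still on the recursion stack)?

DFS from 5 (visiting each vertex's neighbors in the order listed); mark gray on enter, black on exit:
5 gray
  9 gray
    3 gray
    3 black
    6 gray
      2 gray
        1 gray
        1 black
      2 black
      6→3: 3 black — skip
      6→1: 1 black — skip
    6 black
  9 black
  7 gray
    7→3: 3 black — skip
    4 gray
      4→5: 5 is gray → back edge
First back edge: 4 → 5.

4->5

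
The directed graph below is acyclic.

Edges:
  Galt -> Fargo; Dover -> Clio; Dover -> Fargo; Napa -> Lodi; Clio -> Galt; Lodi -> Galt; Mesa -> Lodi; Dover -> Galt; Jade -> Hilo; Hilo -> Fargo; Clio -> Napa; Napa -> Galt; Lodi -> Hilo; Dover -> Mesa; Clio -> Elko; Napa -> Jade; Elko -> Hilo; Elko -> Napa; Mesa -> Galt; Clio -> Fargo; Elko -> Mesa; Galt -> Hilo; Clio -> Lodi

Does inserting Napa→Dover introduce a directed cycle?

Yes

Adding Napa→Dover creates a cycle iff Dover can already reach Napa.
Path from Dover: Dover → Clio → Napa.
So Dover → … → Napa → Dover is a cycle.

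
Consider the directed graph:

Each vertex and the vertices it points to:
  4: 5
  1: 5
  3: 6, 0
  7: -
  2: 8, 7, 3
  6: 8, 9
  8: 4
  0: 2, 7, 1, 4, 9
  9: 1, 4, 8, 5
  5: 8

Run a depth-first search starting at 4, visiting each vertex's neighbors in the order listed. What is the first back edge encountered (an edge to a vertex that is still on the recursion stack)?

DFS from 4 (visiting each vertex's neighbors in the order listed); mark gray on enter, black on exit:
4 gray
  5 gray
    8 gray
      8→4: 4 is gray → back edge
First back edge: 8 → 4.

8→4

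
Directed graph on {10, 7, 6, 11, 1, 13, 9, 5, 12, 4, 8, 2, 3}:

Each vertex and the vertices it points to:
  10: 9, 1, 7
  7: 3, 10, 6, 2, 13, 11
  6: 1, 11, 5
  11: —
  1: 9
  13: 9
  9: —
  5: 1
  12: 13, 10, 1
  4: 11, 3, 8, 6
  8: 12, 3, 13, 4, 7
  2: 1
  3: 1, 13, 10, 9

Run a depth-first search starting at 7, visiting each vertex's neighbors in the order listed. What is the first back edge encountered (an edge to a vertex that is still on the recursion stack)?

DFS from 7 (visiting each vertex's neighbors in the order listed); mark gray on enter, black on exit:
7 gray
  3 gray
    1 gray
      9 gray
      9 black
    1 black
    13 gray
      13→9: 9 black — skip
    13 black
    10 gray
      10→9: 9 black — skip
      10→1: 1 black — skip
      10→7: 7 is gray → back edge
First back edge: 10 → 7.

10->7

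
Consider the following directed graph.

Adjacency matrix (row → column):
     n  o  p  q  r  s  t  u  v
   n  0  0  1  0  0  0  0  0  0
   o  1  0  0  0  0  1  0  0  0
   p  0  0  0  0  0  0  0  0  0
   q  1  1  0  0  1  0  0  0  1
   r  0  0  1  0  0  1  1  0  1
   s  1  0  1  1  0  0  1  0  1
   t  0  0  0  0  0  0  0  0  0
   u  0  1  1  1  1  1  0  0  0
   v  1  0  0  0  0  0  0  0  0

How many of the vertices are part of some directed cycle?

4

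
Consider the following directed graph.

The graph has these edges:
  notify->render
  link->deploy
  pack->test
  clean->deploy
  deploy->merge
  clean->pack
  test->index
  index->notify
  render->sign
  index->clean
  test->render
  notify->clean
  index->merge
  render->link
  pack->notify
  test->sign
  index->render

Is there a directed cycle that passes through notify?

notify is on a cycle iff notify can reach itself via ≥1 edge.
notify → clean → pack → notify — yes.

Yes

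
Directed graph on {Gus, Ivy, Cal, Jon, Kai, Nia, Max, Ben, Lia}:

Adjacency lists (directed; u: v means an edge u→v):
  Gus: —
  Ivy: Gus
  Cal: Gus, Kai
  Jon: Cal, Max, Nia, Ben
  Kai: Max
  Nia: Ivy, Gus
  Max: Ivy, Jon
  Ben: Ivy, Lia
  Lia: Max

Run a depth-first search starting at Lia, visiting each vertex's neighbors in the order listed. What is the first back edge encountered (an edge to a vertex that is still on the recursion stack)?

DFS from Lia (visiting each vertex's neighbors in the order listed); mark gray on enter, black on exit:
Lia gray
  Max gray
    Ivy gray
      Gus gray
      Gus black
    Ivy black
    Jon gray
      Cal gray
        Cal→Gus: Gus black — skip
        Kai gray
          Kai→Max: Max is gray → back edge
First back edge: Kai → Max.

Kai->Max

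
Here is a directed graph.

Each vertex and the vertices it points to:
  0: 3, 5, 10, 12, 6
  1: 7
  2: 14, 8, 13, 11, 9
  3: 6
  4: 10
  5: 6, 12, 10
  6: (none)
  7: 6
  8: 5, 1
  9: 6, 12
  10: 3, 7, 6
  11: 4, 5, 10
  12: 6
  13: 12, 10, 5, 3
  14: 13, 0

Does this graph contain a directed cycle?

No

DFS with white/gray/black marking, starting from 5:
5 gray
  6 gray
  6 black
  12 gray
    12→6: 6 black — skip
  12 black
  10 gray
    3 gray
      3→6: 6 black — skip
    3 black
    7 gray
      7→6: 6 black — skip
    7 black
    10→6: 6 black — skip
  10 black
5 black
0 gray
  0→3: 3 black — skip
  0→5: 5 black — skip
  0→10: 10 black — skip
  0→12: 12 black — skip
  0→6: 6 black — skip
0 black
1 gray
  1→7: 7 black — skip
1 black
2 gray
  14 gray
    13 gray
      13→12: 12 black — skip
      13→10: 10 black — skip
      13→5: 5 black — skip
      13→3: 3 black — skip
    13 black
    14→0: 0 black — skip
  14 black
  8 gray
    8→5: 5 black — skip
    8→1: 1 black — skip
  8 black
  2→13: 13 black — skip
  11 gray
    4 gray
      4→10: 10 black — skip
    4 black
    11→5: 5 black — skip
    11→10: 10 black — skip
  11 black
  9 gray
    9→6: 6 black — skip
    9→12: 12 black — skip
  9 black
2 black
Every edge goes to a white or black vertex — no back edge, so the graph is acyclic.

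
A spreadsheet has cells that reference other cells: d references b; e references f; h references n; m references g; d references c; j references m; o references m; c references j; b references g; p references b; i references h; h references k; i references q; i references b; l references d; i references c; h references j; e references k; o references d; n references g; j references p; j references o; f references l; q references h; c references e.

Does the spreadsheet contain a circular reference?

Yes

DFS with white/gray/black marking, starting from p:
p gray
  b gray
    g gray
    g black
  b black
p black
k gray
k black
n gray
  n→g: g black — skip
n black
j gray
  o gray
    m gray
      m→g: g black — skip
    m black
    d gray
      c gray
        e gray
          e→k: k black — skip
          f gray
            l gray
              l→d: d is gray → back edge
Back edge found, so a cycle exists: d → c → e → f → l → d.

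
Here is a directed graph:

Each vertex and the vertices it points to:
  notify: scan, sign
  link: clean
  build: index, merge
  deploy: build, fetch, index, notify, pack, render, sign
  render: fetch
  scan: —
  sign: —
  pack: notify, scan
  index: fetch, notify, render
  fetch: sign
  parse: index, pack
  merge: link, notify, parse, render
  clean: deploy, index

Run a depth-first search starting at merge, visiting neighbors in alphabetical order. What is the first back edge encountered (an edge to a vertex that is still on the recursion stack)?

build→merge

DFS from merge (visiting neighbors in alphabetical order); mark gray on enter, black on exit:
merge gray
  link gray
    clean gray
      deploy gray
        build gray
          index gray
            fetch gray
              sign gray
              sign black
            fetch black
            notify gray
              scan gray
              scan black
              notify→sign: sign black — skip
            notify black
            render gray
              render→fetch: fetch black — skip
            render black
          index black
          build→merge: merge is gray → back edge
First back edge: build → merge.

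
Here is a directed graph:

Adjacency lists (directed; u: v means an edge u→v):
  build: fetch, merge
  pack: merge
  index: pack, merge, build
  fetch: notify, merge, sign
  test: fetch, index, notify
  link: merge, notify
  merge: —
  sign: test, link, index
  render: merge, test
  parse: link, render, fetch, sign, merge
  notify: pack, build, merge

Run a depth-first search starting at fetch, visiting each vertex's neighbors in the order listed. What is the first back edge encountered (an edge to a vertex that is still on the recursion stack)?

DFS from fetch (visiting each vertex's neighbors in the order listed); mark gray on enter, black on exit:
fetch gray
  notify gray
    pack gray
      merge gray
      merge black
    pack black
    build gray
      build→fetch: fetch is gray → back edge
First back edge: build → fetch.

build→fetch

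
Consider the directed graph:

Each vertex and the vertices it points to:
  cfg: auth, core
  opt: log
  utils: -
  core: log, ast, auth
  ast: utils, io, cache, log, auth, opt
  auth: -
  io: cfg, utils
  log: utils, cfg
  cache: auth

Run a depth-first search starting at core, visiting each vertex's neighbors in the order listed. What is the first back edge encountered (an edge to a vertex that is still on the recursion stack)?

DFS from core (visiting each vertex's neighbors in the order listed); mark gray on enter, black on exit:
core gray
  log gray
    utils gray
    utils black
    cfg gray
      auth gray
      auth black
      cfg→core: core is gray → back edge
First back edge: cfg → core.

cfg→core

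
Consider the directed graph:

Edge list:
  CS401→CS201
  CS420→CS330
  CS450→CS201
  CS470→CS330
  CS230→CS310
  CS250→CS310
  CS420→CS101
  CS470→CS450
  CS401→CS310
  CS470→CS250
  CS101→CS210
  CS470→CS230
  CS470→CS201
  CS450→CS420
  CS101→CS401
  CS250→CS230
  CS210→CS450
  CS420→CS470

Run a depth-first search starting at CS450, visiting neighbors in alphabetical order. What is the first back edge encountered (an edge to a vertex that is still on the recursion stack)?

DFS from CS450 (visiting neighbors in alphabetical order); mark gray on enter, black on exit:
CS450 gray
  CS201 gray
  CS201 black
  CS420 gray
    CS101 gray
      CS210 gray
        CS210→CS450: CS450 is gray → back edge
First back edge: CS210 → CS450.

CS210→CS450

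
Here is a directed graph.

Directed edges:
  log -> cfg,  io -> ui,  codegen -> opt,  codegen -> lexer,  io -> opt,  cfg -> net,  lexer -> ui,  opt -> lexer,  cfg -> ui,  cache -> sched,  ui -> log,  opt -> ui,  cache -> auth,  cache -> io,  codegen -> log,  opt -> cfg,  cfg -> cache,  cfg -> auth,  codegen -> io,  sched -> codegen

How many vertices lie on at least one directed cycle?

A vertex is on a directed cycle iff it belongs to a strongly connected component of size ≥ 2 (or has a self-loop).
The vertices on cycles are {io, ui, cfg, log, opt, cache, lexer, sched, codegen} — 9 in total.

9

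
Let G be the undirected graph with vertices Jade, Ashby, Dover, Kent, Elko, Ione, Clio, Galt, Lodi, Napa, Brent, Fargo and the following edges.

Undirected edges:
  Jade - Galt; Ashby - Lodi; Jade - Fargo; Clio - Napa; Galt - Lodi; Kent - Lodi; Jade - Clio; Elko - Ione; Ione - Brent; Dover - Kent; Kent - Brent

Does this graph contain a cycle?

No

DFS, tracking each vertex's parent; an edge to a visited non-parent vertex closes a cycle.
Start from Brent:
visit Brent (parent –)
  visit Ione (parent Brent)
    Ione–Brent: parent, skip
    visit Elko (parent Ione)
      Elko–Ione: parent, skip
  visit Kent (parent Brent)
    visit Dover (parent Kent)
      Dover–Kent: parent, skip
    visit Lodi (parent Kent)
      visit Galt (parent Lodi)
        visit Jade (parent Galt)
          visit Fargo (parent Jade)
            Fargo–Jade: parent, skip
          visit Clio (parent Jade)
            visit Napa (parent Clio)
              Napa–Clio: parent, skip
            Clio–Jade: parent, skip
          Jade–Galt: parent, skip
        Galt–Lodi: parent, skip
      Lodi–Kent: parent, skip
      visit Ashby (parent Lodi)
        Ashby–Lodi: parent, skip
    Kent–Brent: parent, skip
No non-parent visited neighbor found — the graph is a forest.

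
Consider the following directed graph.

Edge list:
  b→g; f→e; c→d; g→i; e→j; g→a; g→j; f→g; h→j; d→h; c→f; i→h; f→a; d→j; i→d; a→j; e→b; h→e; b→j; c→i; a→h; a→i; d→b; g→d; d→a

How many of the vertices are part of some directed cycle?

7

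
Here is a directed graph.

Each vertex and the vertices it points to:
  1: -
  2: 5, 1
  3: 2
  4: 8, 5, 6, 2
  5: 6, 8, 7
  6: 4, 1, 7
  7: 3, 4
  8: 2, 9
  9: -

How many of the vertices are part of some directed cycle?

7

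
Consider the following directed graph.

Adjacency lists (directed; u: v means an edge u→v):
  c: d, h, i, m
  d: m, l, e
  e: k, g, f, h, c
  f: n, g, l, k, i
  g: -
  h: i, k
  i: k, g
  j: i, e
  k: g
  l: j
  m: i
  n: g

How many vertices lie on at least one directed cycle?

A vertex is on a directed cycle iff it belongs to a strongly connected component of size ≥ 2 (or has a self-loop).
The vertices on cycles are {c, d, e, f, j, l} — 6 in total.

6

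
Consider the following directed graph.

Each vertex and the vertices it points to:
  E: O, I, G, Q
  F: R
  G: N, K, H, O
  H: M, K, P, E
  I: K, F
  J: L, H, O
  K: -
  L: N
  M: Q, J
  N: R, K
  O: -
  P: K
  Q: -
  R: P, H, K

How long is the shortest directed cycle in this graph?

For each vertex v, BFS finds the shortest path from v back to v.
The shortest such closed walk is H → E → G → H, length 3.

3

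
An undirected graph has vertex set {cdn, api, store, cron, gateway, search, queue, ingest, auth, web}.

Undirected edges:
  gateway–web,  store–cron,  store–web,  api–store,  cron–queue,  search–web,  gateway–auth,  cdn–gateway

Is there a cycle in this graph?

DFS, tracking each vertex's parent; an edge to a visited non-parent vertex closes a cycle.
Start from auth:
visit auth (parent –)
  visit gateway (parent auth)
    visit web (parent gateway)
      visit search (parent web)
        search–web: parent, skip
      web–gateway: parent, skip
      visit store (parent web)
        visit api (parent store)
          api–store: parent, skip
        visit cron (parent store)
          visit queue (parent cron)
            queue–cron: parent, skip
          cron–store: parent, skip
        store–web: parent, skip
    visit cdn (parent gateway)
      cdn–gateway: parent, skip
    gateway–auth: parent, skip
visit ingest (parent –)
No non-parent visited neighbor found — the graph is a forest.

No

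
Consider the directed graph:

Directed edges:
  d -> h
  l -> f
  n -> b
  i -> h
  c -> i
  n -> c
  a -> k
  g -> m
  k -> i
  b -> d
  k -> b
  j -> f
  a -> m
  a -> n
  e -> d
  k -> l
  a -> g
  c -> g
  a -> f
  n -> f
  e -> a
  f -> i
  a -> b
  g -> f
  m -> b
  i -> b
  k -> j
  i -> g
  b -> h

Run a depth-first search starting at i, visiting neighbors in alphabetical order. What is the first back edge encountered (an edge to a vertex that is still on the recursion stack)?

DFS from i (visiting neighbors in alphabetical order); mark gray on enter, black on exit:
i gray
  b gray
    d gray
      h gray
      h black
    d black
    b→h: h black — skip
  b black
  g gray
    f gray
      f→i: i is gray → back edge
First back edge: f → i.

f->i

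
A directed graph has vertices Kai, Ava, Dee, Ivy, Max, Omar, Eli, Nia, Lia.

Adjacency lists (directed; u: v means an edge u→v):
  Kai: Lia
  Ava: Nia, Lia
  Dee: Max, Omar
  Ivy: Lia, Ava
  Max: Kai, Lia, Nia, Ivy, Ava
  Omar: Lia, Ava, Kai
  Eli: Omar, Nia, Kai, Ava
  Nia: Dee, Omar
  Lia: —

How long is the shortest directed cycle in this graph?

3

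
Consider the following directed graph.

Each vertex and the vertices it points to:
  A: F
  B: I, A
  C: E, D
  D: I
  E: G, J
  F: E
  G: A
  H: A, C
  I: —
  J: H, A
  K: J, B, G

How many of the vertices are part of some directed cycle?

A vertex is on a directed cycle iff it belongs to a strongly connected component of size ≥ 2 (or has a self-loop).
The vertices on cycles are {A, C, E, F, G, H, J} — 7 in total.

7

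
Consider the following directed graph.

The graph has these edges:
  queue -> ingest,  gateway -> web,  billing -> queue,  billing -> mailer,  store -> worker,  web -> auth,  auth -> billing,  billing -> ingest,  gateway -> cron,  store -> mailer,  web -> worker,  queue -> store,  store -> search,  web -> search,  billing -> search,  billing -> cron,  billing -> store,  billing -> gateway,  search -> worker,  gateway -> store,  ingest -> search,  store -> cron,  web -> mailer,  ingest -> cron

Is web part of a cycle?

Yes

web is on a cycle iff web can reach itself via ≥1 edge.
web → auth → billing → gateway → web — yes.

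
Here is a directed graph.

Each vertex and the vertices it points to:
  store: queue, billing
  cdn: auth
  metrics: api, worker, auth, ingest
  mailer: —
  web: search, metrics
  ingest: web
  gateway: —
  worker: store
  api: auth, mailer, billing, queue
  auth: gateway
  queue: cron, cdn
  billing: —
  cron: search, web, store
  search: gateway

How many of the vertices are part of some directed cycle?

A vertex is on a directed cycle iff it belongs to a strongly connected component of size ≥ 2 (or has a self-loop).
The vertices on cycles are {api, web, cron, queue, store, ingest, worker, metrics} — 8 in total.

8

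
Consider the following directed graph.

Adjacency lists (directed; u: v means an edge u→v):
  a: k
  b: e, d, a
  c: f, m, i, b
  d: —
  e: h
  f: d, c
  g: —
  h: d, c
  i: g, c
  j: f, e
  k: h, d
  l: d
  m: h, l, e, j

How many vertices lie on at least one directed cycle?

10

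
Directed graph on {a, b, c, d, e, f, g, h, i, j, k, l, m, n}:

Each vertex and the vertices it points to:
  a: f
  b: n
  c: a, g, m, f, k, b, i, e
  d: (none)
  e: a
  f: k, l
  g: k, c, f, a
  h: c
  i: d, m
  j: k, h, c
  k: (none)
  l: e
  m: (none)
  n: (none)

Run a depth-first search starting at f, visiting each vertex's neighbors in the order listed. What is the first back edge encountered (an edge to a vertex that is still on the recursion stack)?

DFS from f (visiting each vertex's neighbors in the order listed); mark gray on enter, black on exit:
f gray
  k gray
  k black
  l gray
    e gray
      a gray
        a→f: f is gray → back edge
First back edge: a → f.

a→f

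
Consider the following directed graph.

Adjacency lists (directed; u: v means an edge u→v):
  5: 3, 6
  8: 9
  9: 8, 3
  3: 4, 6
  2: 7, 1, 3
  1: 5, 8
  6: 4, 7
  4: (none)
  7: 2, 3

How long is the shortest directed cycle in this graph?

For each vertex v, BFS finds the shortest path from v back to v.
The shortest such closed walk is 2 → 7 → 2, length 2.

2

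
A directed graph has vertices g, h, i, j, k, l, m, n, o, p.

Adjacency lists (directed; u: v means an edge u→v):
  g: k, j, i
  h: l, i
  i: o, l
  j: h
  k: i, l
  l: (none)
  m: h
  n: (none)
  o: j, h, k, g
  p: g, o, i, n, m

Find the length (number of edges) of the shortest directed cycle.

3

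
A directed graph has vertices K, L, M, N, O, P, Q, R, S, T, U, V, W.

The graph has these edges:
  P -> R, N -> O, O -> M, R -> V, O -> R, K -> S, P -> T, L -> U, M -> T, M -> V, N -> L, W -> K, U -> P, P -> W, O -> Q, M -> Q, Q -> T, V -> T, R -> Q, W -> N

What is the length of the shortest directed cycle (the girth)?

5

For each vertex v, BFS finds the shortest path from v back to v.
The shortest such closed walk is W → N → L → U → P → W, length 5.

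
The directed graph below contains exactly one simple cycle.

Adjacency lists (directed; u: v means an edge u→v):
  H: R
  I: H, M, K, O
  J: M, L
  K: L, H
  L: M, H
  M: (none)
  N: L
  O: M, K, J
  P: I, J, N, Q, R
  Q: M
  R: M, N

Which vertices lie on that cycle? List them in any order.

H, L, N, R

DFS with gray/black marking from R:
R gray
  M gray
  M black
  N gray
    L gray
      L→M: M black — skip
      H gray
        H→R: R is gray → back edge
Back edge closes the cycle R → N → L → H → R; its vertices are {H, L, N, R}.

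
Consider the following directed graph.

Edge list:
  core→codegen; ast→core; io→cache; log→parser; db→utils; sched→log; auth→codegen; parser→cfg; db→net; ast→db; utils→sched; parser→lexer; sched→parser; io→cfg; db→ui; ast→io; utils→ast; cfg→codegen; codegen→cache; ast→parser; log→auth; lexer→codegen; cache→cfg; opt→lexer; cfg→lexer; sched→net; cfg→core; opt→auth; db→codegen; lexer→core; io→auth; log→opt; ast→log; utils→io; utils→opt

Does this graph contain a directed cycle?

DFS with white/gray/black marking, starting from cache:
cache gray
  cfg gray
    core gray
      codegen gray
        codegen→cache: cache is gray → back edge
Back edge found, so a cycle exists: cache → cfg → core → codegen → cache.

Yes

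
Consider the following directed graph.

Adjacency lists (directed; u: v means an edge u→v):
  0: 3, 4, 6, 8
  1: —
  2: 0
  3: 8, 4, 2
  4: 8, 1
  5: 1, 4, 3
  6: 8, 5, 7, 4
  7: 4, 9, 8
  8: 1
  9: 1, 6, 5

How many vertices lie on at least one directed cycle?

A vertex is on a directed cycle iff it belongs to a strongly connected component of size ≥ 2 (or has a self-loop).
The vertices on cycles are {0, 2, 3, 5, 6, 7, 9} — 7 in total.

7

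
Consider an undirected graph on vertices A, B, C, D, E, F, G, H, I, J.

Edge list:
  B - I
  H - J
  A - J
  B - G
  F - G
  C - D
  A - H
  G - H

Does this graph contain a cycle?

Yes

DFS, tracking each vertex's parent; an edge to a visited non-parent vertex closes a cycle.
Start from B:
visit B (parent –)
  visit G (parent B)
    visit F (parent G)
      F–G: parent, skip
    visit H (parent G)
      visit J (parent H)
        J–H: parent, skip
        visit A (parent J)
          A–H: H visited and ≠ parent → cycle
Cycle: H – J – A – H.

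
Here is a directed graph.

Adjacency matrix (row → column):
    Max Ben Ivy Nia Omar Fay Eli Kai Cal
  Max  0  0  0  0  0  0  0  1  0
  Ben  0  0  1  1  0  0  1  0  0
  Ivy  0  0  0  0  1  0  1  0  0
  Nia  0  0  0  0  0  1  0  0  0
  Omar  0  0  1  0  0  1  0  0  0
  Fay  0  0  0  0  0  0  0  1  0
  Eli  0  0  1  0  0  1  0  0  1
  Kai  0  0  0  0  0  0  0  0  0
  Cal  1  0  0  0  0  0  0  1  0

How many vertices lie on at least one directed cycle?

3

A vertex is on a directed cycle iff it belongs to a strongly connected component of size ≥ 2 (or has a self-loop).
The vertices on cycles are {Eli, Ivy, Omar} — 3 in total.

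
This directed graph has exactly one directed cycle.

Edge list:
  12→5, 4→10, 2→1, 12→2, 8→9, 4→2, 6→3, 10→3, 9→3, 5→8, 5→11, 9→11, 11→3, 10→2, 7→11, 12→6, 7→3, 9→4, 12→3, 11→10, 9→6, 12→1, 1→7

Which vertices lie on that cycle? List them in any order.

1, 2, 7, 10, 11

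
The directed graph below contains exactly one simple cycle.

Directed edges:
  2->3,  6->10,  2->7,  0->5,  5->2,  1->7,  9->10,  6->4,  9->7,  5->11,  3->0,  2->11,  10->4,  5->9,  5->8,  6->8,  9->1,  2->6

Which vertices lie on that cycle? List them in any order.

0, 2, 3, 5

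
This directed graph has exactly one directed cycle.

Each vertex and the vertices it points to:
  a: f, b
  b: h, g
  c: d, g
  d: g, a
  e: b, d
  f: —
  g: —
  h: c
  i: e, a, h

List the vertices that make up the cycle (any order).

a, b, c, d, h

DFS with gray/black marking from a:
a gray
  f gray
  f black
  b gray
    h gray
      c gray
        d gray
          g gray
          g black
          d→a: a is gray → back edge
Back edge closes the cycle a → b → h → c → d → a; its vertices are {a, b, c, d, h}.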